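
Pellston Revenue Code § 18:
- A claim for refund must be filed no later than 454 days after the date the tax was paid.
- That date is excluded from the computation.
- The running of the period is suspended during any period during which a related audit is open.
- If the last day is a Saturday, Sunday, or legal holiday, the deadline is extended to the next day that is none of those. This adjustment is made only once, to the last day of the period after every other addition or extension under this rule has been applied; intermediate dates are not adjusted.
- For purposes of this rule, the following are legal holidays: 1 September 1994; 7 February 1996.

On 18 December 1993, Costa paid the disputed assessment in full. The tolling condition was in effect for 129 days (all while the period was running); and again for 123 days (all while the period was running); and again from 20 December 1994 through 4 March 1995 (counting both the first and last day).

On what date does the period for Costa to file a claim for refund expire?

454 days after 18 December 1993 is March 17, 1995.
Tolling adds 129 days: March 17, 1995 + 129 days = July 24, 1995.
Tolling adds 123 days: July 24, 1995 + 123 days = November 24, 1995.
From December 20, 1994 through March 4, 1995 inclusive is 75 days; tolling adds 75 days: November 24, 1995 + 75 days = February 7, 1996.
February 7, 1996 is a listed holiday. The next qualifying day is February 8, 1996.

February 8, 1996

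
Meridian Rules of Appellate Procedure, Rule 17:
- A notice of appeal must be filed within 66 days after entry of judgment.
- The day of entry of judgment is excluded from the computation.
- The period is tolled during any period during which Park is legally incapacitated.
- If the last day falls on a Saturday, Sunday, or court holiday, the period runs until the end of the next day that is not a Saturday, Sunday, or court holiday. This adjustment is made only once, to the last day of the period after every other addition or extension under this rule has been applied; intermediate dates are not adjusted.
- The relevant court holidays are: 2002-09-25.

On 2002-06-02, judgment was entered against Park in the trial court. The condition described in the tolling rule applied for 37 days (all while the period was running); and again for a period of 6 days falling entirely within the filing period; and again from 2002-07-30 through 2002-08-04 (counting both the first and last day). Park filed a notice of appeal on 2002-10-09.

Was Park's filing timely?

No

66 days after 2002-06-02 is August 7, 2002.
Tolling adds 37 days: August 7, 2002 + 37 days = September 13, 2002.
Tolling adds 6 days: September 13, 2002 + 6 days = September 19, 2002.
From July 30, 2002 through August 4, 2002 inclusive is 6 days; tolling adds 6 days: September 19, 2002 + 6 days = September 25, 2002.
September 25, 2002 is a listed holiday. The next qualifying day is September 26, 2002.
The deadline is September 26, 2002; the filing on October 9, 2002 is after that date.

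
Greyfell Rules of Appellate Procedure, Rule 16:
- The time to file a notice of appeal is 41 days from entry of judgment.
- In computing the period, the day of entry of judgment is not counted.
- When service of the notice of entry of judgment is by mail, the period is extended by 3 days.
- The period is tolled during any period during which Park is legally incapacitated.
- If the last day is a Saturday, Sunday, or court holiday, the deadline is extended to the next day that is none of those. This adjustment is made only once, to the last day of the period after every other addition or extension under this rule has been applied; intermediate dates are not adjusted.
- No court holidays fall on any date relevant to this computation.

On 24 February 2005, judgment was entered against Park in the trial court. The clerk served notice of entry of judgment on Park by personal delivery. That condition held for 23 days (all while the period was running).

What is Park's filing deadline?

41 days after 24 February 2005 is April 6, 2005.
Service was not by mail, so no mail extension applies.
Tolling adds 23 days: April 6, 2005 + 23 days = April 29, 2005.
April 29, 2005 is a Friday and not a court holiday, so no extension applies.

April 29, 2005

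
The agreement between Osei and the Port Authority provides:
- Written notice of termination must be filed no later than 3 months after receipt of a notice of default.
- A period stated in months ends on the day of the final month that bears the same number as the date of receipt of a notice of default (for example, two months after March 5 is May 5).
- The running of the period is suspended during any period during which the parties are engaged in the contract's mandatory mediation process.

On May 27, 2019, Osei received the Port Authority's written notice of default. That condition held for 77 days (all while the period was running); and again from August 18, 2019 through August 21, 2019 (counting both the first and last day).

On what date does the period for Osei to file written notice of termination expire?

November 16, 2019

3 months after May 27, 2019 is August 27, 2019.
Tolling adds 77 days: August 27, 2019 + 77 days = November 12, 2019.
From August 18, 2019 through August 21, 2019 inclusive is 4 days; tolling adds 4 days: November 12, 2019 + 4 days = November 16, 2019.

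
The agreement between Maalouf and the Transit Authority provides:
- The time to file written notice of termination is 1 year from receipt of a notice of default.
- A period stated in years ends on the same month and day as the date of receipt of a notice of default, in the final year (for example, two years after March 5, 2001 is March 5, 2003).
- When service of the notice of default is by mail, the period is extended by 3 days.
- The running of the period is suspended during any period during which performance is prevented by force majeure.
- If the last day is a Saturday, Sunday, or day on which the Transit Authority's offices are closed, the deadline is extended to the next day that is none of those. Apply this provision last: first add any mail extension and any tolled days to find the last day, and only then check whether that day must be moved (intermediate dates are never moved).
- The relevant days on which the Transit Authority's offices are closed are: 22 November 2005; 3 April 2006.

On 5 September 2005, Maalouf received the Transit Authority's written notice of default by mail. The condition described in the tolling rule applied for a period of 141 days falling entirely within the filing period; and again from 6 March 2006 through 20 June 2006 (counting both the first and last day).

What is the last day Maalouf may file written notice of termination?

1 year after 5 September 2005 is September 5, 2006.
Service was by mail, adding 3 days: September 5, 2006 + 3 days = September 8, 2006.
Tolling adds 141 days: September 8, 2006 + 141 days = January 27, 2007.
From March 6, 2006 through June 20, 2006 inclusive is 107 days; tolling adds 107 days: January 27, 2007 + 107 days = May 14, 2007.
May 14, 2007 is a Monday and not a day on which the Transit Authority's offices are closed, so no extension applies.

May 14, 2007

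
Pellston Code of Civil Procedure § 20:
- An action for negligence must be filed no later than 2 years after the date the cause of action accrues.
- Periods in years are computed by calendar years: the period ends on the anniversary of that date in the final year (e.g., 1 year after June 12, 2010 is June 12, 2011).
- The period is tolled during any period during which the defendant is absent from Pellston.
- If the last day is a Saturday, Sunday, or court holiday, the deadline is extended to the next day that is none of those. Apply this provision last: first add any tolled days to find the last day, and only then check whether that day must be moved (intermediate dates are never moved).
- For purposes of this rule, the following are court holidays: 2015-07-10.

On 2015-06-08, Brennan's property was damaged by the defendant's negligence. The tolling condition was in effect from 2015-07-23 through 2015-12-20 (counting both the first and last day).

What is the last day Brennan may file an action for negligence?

2 years after 2015-06-08 is June 8, 2017.
From July 23, 2015 through December 20, 2015 inclusive is 151 days; tolling adds 151 days: June 8, 2017 + 151 days = November 6, 2017.
November 6, 2017 is a Monday and not a court holiday, so no extension applies.

November 6, 2017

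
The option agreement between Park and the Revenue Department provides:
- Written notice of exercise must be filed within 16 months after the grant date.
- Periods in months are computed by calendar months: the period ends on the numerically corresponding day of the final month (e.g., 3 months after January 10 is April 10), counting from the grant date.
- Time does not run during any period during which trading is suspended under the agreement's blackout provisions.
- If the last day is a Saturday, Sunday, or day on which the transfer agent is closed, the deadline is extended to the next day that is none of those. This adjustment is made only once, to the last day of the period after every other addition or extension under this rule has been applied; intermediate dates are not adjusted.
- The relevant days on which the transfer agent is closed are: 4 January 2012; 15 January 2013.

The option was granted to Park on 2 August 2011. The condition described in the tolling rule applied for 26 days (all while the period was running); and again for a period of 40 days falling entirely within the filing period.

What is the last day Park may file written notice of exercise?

16 months after 2 August 2011 is December 2, 2012.
Tolling adds 26 days: December 2, 2012 + 26 days = December 28, 2012.
Tolling adds 40 days: December 28, 2012 + 40 days = February 6, 2013.
February 6, 2013 is a Wednesday and not a day on which the transfer agent is closed, so no extension applies.

February 6, 2013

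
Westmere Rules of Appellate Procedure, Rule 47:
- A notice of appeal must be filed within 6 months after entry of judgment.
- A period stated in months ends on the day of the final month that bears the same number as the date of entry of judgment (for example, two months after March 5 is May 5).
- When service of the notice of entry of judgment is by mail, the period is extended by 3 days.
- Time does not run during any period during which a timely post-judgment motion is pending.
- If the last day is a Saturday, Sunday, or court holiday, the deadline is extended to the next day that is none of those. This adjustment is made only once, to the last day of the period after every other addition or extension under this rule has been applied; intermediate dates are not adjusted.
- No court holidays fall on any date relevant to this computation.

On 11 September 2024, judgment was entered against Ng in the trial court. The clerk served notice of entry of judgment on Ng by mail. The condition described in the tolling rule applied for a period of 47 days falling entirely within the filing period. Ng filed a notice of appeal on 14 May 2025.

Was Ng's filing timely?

No

6 months after 11 September 2024 is March 11, 2025.
Service was by mail, adding 3 days: March 11, 2025 + 3 days = March 14, 2025.
Tolling adds 47 days: March 14, 2025 + 47 days = April 30, 2025.
April 30, 2025 is a Wednesday and not a court holiday, so no extension applies.
The deadline is April 30, 2025; the filing on May 14, 2025 is after that date.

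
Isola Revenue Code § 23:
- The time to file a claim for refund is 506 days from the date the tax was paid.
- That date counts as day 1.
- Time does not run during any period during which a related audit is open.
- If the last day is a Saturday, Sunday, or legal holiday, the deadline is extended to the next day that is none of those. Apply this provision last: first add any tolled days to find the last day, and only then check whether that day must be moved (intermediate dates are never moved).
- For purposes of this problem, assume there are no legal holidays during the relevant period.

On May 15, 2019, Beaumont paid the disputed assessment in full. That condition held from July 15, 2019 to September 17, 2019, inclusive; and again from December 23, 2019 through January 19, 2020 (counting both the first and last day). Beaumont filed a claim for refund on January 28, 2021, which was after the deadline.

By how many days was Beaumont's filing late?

24 days

Counting May 15, 2019 as day 1, day 506 is October 1, 2020.
From July 15, 2019 through September 17, 2019 inclusive is 65 days; tolling adds 65 days: October 1, 2020 + 65 days = December 5, 2020.
From December 23, 2019 through January 19, 2020 inclusive is 28 days; tolling adds 28 days: December 5, 2020 + 28 days = January 2, 2021.
January 2, 2021 is Saturday; January 3, 2021 is Sunday. The next qualifying day is January 4, 2021.
The deadline is January 4, 2021; from January 4, 2021 to January 28, 2021 is 24 days.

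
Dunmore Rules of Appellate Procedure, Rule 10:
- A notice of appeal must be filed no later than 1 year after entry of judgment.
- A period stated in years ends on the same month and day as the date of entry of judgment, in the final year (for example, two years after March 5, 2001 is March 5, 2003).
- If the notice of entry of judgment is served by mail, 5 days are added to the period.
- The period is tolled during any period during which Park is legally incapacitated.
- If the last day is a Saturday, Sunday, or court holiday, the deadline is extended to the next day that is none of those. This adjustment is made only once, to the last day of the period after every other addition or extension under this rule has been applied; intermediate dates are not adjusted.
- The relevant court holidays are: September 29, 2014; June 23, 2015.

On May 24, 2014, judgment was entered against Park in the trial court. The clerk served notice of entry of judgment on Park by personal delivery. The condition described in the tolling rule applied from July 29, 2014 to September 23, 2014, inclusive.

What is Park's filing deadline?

1 year after May 24, 2014 is May 24, 2015.
Service was not by mail, so no mail extension applies.
From July 29, 2014 through September 23, 2014 inclusive is 57 days; tolling adds 57 days: May 24, 2015 + 57 days = July 20, 2015.
July 20, 2015 is a Monday and not a court holiday, so no extension applies.

July 20, 2015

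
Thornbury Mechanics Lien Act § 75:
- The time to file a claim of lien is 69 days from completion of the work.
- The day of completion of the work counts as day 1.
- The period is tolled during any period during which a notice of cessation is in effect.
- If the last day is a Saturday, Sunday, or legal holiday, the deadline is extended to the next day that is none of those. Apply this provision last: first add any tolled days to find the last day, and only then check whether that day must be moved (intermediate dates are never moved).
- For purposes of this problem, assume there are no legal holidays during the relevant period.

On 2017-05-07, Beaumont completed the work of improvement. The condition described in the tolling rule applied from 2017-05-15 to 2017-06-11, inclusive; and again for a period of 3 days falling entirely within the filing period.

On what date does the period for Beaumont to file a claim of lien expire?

Counting 2017-05-07 as day 1, day 69 is July 14, 2017.
From May 15, 2017 through June 11, 2017 inclusive is 28 days; tolling adds 28 days: July 14, 2017 + 28 days = August 11, 2017.
Tolling adds 3 days: August 11, 2017 + 3 days = August 14, 2017.
August 14, 2017 is a Monday and not a legal holiday, so no extension applies.

August 14, 2017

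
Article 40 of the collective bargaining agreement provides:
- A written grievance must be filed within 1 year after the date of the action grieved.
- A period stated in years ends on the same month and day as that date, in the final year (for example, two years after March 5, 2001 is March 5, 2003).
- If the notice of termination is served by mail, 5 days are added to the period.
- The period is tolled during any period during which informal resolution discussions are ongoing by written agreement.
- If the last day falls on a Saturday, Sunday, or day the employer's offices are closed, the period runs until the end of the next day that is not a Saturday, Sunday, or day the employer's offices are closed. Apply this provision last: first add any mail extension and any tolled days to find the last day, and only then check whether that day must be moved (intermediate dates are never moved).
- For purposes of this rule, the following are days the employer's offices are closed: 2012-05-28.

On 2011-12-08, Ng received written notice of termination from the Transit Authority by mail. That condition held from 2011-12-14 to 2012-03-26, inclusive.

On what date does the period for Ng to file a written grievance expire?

1 year after 2011-12-08 is December 8, 2012.
Service was by mail, adding 5 days: December 8, 2012 + 5 days = December 13, 2012.
From December 14, 2011 through March 26, 2012 inclusive is 104 days; tolling adds 104 days: December 13, 2012 + 104 days = March 27, 2013.
March 27, 2013 is a Wednesday and not a day the employer's offices are closed, so no extension applies.

March 27, 2013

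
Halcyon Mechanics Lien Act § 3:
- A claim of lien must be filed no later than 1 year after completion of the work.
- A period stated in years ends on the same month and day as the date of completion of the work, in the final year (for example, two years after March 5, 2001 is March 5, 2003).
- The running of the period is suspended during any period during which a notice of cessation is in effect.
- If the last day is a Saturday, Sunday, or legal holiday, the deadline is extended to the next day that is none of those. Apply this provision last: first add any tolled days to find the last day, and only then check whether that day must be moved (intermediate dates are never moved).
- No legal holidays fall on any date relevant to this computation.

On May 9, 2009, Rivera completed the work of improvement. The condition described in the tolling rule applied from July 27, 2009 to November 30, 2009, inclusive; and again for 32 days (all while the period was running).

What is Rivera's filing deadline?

1 year after May 9, 2009 is May 9, 2010.
From July 27, 2009 through November 30, 2009 inclusive is 127 days; tolling adds 127 days: May 9, 2010 + 127 days = September 13, 2010.
Tolling adds 32 days: September 13, 2010 + 32 days = October 15, 2010.
October 15, 2010 is a Friday and not a legal holiday, so no extension applies.

October 15, 2010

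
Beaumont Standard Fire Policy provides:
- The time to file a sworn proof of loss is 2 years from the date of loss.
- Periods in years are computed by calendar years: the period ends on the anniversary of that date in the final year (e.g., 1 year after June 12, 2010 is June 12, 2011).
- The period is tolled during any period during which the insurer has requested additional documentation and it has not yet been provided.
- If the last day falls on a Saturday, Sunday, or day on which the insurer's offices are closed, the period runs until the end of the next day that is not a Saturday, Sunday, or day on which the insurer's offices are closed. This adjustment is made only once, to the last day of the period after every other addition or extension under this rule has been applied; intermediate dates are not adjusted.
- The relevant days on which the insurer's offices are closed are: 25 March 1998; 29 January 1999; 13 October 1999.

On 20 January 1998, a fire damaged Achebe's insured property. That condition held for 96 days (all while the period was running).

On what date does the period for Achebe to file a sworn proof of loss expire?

April 25, 2000

2 years after 20 January 1998 is January 20, 2000.
Tolling adds 96 days: January 20, 2000 + 96 days = April 25, 2000.
April 25, 2000 is a Tuesday and not a day on which the insurer's offices are closed, so no extension applies.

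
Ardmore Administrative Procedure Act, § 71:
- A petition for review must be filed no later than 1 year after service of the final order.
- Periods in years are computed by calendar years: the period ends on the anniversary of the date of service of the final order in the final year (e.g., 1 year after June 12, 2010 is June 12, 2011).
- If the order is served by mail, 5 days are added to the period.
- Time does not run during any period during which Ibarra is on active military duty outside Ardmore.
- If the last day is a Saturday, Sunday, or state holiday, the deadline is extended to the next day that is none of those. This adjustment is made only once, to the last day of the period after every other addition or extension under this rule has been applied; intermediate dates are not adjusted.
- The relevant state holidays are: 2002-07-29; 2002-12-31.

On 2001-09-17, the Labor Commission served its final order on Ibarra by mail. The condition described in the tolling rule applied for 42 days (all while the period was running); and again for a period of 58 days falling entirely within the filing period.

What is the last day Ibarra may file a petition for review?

1 year after 2001-09-17 is September 17, 2002.
Service was by mail, adding 5 days: September 17, 2002 + 5 days = September 22, 2002.
Tolling adds 42 days: September 22, 2002 + 42 days = November 3, 2002.
Tolling adds 58 days: November 3, 2002 + 58 days = December 31, 2002.
December 31, 2002 is a listed holiday. The next qualifying day is January 1, 2003.

January 1, 2003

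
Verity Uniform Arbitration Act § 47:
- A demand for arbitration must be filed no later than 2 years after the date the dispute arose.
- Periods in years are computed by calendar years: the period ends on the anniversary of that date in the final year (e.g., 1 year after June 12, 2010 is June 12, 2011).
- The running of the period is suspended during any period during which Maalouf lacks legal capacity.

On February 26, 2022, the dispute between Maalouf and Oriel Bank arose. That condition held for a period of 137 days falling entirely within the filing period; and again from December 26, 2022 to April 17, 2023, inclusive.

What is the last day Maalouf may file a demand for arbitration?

2 years after February 26, 2022 is February 26, 2024.
Tolling adds 137 days: February 26, 2024 + 137 days = July 12, 2024.
From December 26, 2022 through April 17, 2023 inclusive is 113 days; tolling adds 113 days: July 12, 2024 + 113 days = November 2, 2024.

November 2, 2024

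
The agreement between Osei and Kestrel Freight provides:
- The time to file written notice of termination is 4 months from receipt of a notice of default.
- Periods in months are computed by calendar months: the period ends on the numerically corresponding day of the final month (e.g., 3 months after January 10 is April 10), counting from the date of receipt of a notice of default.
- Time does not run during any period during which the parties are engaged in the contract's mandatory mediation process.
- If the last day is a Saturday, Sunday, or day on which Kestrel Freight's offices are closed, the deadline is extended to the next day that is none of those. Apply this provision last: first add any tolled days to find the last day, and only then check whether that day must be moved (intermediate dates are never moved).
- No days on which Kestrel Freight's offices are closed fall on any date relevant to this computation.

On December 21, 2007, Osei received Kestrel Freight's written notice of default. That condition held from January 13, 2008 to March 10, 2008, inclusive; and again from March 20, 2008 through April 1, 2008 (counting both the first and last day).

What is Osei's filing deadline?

July 1, 2008

4 months after December 21, 2007 is April 21, 2008.
From January 13, 2008 through March 10, 2008 inclusive is 58 days; tolling adds 58 days: April 21, 2008 + 58 days = June 18, 2008.
From March 20, 2008 through April 1, 2008 inclusive is 13 days; tolling adds 13 days: June 18, 2008 + 13 days = July 1, 2008.
July 1, 2008 is a Tuesday and not a day on which Kestrel Freight's offices are closed, so no extension applies.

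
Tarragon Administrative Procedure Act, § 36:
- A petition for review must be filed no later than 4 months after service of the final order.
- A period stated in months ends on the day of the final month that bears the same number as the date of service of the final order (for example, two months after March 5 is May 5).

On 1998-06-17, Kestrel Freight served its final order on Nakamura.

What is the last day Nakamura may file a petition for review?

October 17, 1998

4 months after 1998-06-17 is October 17, 1998.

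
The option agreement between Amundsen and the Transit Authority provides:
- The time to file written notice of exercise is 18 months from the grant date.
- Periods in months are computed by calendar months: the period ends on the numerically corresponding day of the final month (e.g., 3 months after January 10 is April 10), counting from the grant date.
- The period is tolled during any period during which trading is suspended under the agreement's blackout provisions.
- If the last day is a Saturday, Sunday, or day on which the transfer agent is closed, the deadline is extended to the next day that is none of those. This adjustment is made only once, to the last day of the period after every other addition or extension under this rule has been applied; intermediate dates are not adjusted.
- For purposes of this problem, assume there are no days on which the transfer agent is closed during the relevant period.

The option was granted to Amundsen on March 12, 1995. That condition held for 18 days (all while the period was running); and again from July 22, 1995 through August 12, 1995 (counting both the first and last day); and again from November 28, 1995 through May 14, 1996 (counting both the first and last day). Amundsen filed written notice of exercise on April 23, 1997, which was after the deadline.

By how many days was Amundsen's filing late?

18 months after March 12, 1995 is September 12, 1996.
Tolling adds 18 days: September 12, 1996 + 18 days = September 30, 1996.
From July 22, 1995 through August 12, 1995 inclusive is 22 days; tolling adds 22 days: September 30, 1996 + 22 days = October 22, 1996.
From November 28, 1995 through May 14, 1996 inclusive is 169 days; tolling adds 169 days: October 22, 1996 + 169 days = April 9, 1997.
April 9, 1997 is a Wednesday and not a day on which the transfer agent is closed, so no extension applies.
The deadline is April 9, 1997; from April 9, 1997 to April 23, 1997 is 14 days.

14 days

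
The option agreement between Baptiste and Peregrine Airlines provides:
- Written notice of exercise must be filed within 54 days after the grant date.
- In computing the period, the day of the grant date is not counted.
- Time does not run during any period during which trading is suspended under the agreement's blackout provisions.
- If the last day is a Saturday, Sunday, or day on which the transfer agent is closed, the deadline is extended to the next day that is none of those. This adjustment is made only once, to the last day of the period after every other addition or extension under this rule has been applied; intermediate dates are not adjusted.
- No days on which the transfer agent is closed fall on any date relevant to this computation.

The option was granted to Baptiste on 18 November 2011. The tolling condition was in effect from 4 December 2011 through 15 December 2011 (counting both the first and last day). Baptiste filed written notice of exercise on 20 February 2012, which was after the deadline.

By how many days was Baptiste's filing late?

28 days

54 days after 18 November 2011 is January 11, 2012.
From December 4, 2011 through December 15, 2011 inclusive is 12 days; tolling adds 12 days: January 11, 2012 + 12 days = January 23, 2012.
January 23, 2012 is a Monday and not a day on which the transfer agent is closed, so no extension applies.
The deadline is January 23, 2012; from January 23, 2012 to February 20, 2012 is 28 days.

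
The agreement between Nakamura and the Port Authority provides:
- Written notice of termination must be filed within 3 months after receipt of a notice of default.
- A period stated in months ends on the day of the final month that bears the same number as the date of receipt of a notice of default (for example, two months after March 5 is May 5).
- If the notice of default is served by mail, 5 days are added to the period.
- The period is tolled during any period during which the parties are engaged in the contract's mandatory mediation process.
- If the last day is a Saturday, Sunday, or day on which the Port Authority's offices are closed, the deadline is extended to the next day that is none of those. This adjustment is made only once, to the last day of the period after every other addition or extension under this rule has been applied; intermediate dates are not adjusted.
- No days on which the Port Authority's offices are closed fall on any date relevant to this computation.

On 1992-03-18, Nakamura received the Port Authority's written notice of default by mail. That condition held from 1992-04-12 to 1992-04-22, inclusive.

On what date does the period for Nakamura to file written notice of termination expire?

July 6, 1992

3 months after 1992-03-18 is June 18, 1992.
Service was by mail, adding 5 days: June 18, 1992 + 5 days = June 23, 1992.
From April 12, 1992 through April 22, 1992 inclusive is 11 days; tolling adds 11 days: June 23, 1992 + 11 days = July 4, 1992.
July 4, 1992 is Saturday; July 5, 1992 is Sunday. The next qualifying day is July 6, 1992.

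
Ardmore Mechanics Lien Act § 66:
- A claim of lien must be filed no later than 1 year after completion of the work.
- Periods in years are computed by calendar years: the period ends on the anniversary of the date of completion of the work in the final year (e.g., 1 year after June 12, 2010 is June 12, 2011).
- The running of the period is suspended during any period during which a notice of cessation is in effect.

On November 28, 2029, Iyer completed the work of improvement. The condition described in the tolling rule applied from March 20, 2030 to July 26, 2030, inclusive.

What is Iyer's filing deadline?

1 year after November 28, 2029 is November 28, 2030.
From March 20, 2030 through July 26, 2030 inclusive is 129 days; tolling adds 129 days: November 28, 2030 + 129 days = April 6, 2031.

April 6, 2031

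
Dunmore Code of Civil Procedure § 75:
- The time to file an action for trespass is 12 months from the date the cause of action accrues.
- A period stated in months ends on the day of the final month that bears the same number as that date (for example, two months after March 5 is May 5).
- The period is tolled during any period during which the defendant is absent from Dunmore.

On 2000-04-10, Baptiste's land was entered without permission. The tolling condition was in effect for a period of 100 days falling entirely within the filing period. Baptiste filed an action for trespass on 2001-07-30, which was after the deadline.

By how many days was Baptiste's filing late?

11 days

12 months after 2000-04-10 is April 10, 2001.
Tolling adds 100 days: April 10, 2001 + 100 days = July 19, 2001.
The deadline is July 19, 2001; from July 19, 2001 to July 30, 2001 is 11 days.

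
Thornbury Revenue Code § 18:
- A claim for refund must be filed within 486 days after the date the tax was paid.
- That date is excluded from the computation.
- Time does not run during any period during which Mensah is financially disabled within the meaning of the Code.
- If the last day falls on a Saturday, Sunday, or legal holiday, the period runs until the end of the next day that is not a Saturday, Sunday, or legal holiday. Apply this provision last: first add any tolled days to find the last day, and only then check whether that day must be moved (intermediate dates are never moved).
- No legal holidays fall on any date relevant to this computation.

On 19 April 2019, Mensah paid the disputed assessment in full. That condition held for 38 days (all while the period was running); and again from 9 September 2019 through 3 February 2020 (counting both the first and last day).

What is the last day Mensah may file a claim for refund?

486 days after 19 April 2019 is August 17, 2020.
Tolling adds 38 days: August 17, 2020 + 38 days = September 24, 2020.
From September 9, 2019 through February 3, 2020 inclusive is 148 days; tolling adds 148 days: September 24, 2020 + 148 days = February 19, 2021.
February 19, 2021 is a Friday and not a legal holiday, so no extension applies.

February 19, 2021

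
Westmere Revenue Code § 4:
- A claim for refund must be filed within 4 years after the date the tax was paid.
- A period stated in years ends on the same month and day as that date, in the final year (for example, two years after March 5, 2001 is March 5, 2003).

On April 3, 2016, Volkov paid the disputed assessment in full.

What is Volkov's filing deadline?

April 3, 2020

4 years after April 3, 2016 is April 3, 2020.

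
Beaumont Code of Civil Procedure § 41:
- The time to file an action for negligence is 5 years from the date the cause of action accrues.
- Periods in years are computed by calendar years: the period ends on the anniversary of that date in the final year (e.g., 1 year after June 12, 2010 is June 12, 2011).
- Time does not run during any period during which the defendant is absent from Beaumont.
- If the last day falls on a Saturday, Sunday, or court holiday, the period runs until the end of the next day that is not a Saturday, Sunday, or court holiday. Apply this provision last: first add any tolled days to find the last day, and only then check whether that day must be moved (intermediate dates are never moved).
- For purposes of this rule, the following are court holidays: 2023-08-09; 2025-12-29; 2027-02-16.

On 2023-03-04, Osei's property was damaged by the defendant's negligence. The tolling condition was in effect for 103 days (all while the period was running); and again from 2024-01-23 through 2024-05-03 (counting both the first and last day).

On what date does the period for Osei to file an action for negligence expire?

September 25, 2028

5 years after 2023-03-04 is March 4, 2028.
Tolling adds 103 days: March 4, 2028 + 103 days = June 15, 2028.
From January 23, 2024 through May 3, 2024 inclusive is 102 days; tolling adds 102 days: June 15, 2028 + 102 days = September 25, 2028.
September 25, 2028 is a Monday and not a court holiday, so no extension applies.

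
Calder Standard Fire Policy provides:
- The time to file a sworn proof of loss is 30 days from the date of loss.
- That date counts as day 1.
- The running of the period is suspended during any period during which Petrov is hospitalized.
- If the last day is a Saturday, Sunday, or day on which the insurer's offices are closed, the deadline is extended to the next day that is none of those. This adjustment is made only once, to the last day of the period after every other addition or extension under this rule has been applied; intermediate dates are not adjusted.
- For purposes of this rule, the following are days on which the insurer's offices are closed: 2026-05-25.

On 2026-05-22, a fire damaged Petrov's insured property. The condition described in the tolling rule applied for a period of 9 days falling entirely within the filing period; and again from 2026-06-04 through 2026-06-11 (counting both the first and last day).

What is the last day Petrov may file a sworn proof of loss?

July 7, 2026

Counting 2026-05-22 as day 1, day 30 is June 20, 2026.
Tolling adds 9 days: June 20, 2026 + 9 days = June 29, 2026.
From June 4, 2026 through June 11, 2026 inclusive is 8 days; tolling adds 8 days: June 29, 2026 + 8 days = July 7, 2026.
July 7, 2026 is a Tuesday and not a day on which the insurer's offices are closed, so no extension applies.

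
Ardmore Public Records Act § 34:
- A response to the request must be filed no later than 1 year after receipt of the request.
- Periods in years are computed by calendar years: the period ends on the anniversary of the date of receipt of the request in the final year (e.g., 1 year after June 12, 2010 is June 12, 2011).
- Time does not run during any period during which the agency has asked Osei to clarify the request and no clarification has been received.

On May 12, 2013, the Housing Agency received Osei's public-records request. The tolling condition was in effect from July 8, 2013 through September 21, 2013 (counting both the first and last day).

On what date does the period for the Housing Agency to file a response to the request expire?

1 year after May 12, 2013 is May 12, 2014.
From July 8, 2013 through September 21, 2013 inclusive is 76 days; tolling adds 76 days: May 12, 2014 + 76 days = July 27, 2014.

July 27, 2014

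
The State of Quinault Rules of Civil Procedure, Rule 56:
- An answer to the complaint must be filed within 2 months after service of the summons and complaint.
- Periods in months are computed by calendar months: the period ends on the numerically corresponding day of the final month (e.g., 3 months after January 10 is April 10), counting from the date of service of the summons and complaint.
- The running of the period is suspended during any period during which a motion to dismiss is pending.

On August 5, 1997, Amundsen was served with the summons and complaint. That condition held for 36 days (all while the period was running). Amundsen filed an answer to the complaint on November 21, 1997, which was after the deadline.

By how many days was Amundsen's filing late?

11 days

2 months after August 5, 1997 is October 5, 1997.
Tolling adds 36 days: October 5, 1997 + 36 days = November 10, 1997.
The deadline is November 10, 1997; from November 10, 1997 to November 21, 1997 is 11 days.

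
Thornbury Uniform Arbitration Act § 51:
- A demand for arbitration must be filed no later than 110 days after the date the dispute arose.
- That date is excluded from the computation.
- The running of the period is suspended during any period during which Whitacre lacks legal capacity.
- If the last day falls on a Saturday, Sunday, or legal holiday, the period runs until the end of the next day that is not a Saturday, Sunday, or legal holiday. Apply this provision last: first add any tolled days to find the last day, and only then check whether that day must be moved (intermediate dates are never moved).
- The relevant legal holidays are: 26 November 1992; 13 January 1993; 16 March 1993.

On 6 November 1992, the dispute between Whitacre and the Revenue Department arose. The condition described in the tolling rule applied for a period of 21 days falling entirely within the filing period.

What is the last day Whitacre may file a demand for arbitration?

March 17, 1993

110 days after 6 November 1992 is February 24, 1993.
Tolling adds 21 days: February 24, 1993 + 21 days = March 17, 1993.
March 17, 1993 is a Wednesday and not a legal holiday, so no extension applies.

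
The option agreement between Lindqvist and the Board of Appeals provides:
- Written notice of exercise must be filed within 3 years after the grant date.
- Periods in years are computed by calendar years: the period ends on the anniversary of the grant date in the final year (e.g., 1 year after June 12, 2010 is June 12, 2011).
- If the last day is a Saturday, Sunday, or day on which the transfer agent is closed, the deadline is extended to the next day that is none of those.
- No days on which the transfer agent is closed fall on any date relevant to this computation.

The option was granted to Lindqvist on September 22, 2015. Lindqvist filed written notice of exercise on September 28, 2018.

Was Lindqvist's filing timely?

No

3 years after September 22, 2015 is September 22, 2018.
September 22, 2018 is Saturday; September 23, 2018 is Sunday. The next qualifying day is September 24, 2018.
The deadline is September 24, 2018; the filing on September 28, 2018 is after that date.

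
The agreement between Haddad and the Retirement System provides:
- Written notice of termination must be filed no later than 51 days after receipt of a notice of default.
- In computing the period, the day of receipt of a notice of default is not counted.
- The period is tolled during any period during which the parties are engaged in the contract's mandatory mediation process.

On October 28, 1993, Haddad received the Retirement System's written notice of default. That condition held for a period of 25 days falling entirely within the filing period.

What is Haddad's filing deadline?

January 12, 1994

51 days after October 28, 1993 is December 18, 1993.
Tolling adds 25 days: December 18, 1993 + 25 days = January 12, 1994.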